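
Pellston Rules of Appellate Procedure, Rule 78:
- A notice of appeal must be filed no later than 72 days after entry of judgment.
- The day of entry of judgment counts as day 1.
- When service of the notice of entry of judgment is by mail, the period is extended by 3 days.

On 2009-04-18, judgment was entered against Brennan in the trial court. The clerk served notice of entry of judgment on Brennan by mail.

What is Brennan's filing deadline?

July 1, 2009

Counting 2009-04-18 as day 1, day 72 is June 28, 2009.
Service was by mail, adding 3 days: June 28, 2009 + 3 days = July 1, 2009.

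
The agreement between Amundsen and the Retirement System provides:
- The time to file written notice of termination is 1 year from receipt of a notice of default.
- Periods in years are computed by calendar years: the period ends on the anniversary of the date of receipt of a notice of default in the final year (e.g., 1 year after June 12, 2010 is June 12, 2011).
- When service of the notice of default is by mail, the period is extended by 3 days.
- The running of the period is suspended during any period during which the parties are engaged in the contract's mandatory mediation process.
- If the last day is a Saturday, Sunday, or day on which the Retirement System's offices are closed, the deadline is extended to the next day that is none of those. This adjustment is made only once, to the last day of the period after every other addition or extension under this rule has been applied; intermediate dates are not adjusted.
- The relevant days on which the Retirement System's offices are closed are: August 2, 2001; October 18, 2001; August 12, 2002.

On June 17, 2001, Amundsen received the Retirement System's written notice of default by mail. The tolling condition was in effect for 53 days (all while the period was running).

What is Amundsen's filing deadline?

August 13, 2002

1 year after June 17, 2001 is June 17, 2002.
Service was by mail, adding 3 days: June 17, 2002 + 3 days = June 20, 2002.
Tolling adds 53 days: June 20, 2002 + 53 days = August 12, 2002.
August 12, 2002 is a listed holiday. The next qualifying day is August 13, 2002.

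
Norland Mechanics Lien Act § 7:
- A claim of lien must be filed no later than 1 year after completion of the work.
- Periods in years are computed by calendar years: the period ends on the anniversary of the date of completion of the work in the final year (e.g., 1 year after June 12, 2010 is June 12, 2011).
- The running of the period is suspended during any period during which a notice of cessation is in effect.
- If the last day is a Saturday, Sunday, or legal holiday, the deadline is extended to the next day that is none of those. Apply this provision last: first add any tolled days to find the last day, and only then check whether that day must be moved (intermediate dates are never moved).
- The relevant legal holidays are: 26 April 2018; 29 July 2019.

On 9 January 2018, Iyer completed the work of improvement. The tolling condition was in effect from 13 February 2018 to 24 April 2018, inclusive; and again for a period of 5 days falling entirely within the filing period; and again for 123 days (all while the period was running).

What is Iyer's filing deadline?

1 year after 9 January 2018 is January 9, 2019.
From February 13, 2018 through April 24, 2018 inclusive is 71 days; tolling adds 71 days: January 9, 2019 + 71 days = March 21, 2019.
Tolling adds 5 days: March 21, 2019 + 5 days = March 26, 2019.
Tolling adds 123 days: March 26, 2019 + 123 days = July 27, 2019.
July 27, 2019 is Saturday; July 28, 2019 is Sunday; July 29, 2019 is a listed holiday. The next qualifying day is July 30, 2019.

July 30, 2019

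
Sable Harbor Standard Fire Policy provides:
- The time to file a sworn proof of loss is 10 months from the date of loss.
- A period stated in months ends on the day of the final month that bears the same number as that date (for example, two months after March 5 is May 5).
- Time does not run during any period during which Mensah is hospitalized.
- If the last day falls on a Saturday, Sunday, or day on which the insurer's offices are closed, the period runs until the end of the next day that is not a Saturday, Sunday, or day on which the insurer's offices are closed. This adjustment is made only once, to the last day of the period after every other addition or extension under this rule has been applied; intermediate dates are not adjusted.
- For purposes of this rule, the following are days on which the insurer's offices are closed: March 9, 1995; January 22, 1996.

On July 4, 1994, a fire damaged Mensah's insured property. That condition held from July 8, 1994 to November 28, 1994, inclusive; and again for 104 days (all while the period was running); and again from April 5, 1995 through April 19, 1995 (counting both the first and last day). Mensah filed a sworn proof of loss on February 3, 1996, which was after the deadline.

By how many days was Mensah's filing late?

10 months after July 4, 1994 is May 4, 1995.
From July 8, 1994 through November 28, 1994 inclusive is 144 days; tolling adds 144 days: May 4, 1995 + 144 days = September 25, 1995.
Tolling adds 104 days: September 25, 1995 + 104 days = January 7, 1996.
From April 5, 1995 through April 19, 1995 inclusive is 15 days; tolling adds 15 days: January 7, 1996 + 15 days = January 22, 1996.
January 22, 1996 is a listed holiday. The next qualifying day is January 23, 1996.
The deadline is January 23, 1996; from January 23, 1996 to February 3, 1996 is 11 days.

11 days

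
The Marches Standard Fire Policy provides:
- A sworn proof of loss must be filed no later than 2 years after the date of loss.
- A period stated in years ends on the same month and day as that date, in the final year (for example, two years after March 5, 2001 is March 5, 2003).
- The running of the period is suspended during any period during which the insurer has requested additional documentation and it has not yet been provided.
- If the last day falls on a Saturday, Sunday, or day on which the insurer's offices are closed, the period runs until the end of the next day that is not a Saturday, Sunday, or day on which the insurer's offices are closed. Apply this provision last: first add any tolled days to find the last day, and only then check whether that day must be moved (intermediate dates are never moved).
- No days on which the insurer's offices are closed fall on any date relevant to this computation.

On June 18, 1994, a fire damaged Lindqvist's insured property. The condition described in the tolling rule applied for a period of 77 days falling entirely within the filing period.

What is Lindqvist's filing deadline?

2 years after June 18, 1994 is June 18, 1996.
Tolling adds 77 days: June 18, 1996 + 77 days = September 3, 1996.
September 3, 1996 is a Tuesday and not a day on which the insurer's offices are closed, so no extension applies.

September 3, 1996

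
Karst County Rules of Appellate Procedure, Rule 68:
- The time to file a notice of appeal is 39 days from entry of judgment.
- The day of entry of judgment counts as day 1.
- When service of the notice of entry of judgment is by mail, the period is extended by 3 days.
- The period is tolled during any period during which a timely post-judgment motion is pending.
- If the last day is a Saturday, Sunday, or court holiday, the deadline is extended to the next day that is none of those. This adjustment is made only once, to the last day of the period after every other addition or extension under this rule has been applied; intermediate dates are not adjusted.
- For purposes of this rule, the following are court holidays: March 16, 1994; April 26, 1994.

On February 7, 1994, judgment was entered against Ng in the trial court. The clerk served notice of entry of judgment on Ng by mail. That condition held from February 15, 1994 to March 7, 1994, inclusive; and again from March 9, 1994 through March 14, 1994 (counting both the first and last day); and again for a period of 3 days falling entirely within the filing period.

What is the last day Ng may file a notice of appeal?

April 19, 1994

Counting February 7, 1994 as day 1, day 39 is March 17, 1994.
Service was by mail, adding 3 days: March 17, 1994 + 3 days = March 20, 1994.
From February 15, 1994 through March 7, 1994 inclusive is 21 days; tolling adds 21 days: March 20, 1994 + 21 days = April 10, 1994.
From March 9, 1994 through March 14, 1994 inclusive is 6 days; tolling adds 6 days: April 10, 1994 + 6 days = April 16, 1994.
Tolling adds 3 days: April 16, 1994 + 3 days = April 19, 1994.
April 19, 1994 is a Tuesday and not a court holiday, so no extension applies.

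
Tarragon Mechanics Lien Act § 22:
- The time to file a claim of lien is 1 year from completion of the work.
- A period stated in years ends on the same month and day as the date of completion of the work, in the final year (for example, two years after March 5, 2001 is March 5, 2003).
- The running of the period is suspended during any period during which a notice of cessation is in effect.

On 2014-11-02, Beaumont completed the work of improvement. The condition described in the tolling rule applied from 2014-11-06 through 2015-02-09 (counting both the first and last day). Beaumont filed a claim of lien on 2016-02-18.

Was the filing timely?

1 year after 2014-11-02 is November 2, 2015.
From November 6, 2014 through February 9, 2015 inclusive is 96 days; tolling adds 96 days: November 2, 2015 + 96 days = February 6, 2016.
The deadline is February 6, 2016; the filing on February 18, 2016 is after that date.

No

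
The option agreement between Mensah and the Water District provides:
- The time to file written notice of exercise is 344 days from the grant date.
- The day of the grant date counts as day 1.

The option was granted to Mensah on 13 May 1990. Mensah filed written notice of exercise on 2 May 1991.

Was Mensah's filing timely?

Counting 13 May 1990 as day 1, day 344 is April 21, 1991.
The deadline is April 21, 1991; the filing on May 2, 1991 is after that date.

No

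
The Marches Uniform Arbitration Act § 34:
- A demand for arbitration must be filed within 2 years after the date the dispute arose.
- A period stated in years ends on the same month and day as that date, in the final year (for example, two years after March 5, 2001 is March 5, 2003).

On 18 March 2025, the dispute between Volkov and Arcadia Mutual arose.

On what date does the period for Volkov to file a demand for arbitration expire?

March 18, 2027

2 years after 18 March 2025 is March 18, 2027.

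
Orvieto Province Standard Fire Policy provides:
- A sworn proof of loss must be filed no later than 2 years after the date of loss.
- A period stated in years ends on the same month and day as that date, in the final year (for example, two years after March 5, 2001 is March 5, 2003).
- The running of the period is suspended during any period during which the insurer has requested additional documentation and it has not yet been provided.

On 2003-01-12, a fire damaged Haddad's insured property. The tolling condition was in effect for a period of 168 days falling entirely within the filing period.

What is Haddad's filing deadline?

June 29, 2005

2 years after 2003-01-12 is January 12, 2005.
Tolling adds 168 days: January 12, 2005 + 168 days = June 29, 2005.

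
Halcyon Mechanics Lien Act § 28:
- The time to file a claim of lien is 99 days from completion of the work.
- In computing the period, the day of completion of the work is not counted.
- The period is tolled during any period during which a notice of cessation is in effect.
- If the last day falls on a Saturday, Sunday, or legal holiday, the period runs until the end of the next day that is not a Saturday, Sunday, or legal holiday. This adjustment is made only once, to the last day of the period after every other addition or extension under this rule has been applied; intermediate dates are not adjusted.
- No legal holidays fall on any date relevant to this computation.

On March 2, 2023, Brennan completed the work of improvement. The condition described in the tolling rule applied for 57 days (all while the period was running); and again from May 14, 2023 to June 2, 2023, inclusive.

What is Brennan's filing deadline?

99 days after March 2, 2023 is June 9, 2023.
Tolling adds 57 days: June 9, 2023 + 57 days = August 5, 2023.
From May 14, 2023 through June 2, 2023 inclusive is 20 days; tolling adds 20 days: August 5, 2023 + 20 days = August 25, 2023.
August 25, 2023 is a Friday and not a legal holiday, so no extension applies.

August 25, 2023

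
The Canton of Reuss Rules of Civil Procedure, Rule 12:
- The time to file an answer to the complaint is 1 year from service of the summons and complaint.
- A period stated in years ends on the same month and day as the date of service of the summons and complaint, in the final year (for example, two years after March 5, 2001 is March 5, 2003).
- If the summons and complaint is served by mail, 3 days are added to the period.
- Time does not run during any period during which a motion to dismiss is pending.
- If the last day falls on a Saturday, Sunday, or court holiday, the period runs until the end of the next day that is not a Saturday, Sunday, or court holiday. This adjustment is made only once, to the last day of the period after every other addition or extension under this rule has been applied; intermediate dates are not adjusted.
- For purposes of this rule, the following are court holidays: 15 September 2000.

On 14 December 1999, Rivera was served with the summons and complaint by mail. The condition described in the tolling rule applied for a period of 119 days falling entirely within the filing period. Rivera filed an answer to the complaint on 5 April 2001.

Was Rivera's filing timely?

Yes

1 year after 14 December 1999 is December 14, 2000.
Service was by mail, adding 3 days: December 14, 2000 + 3 days = December 17, 2000.
Tolling adds 119 days: December 17, 2000 + 119 days = April 15, 2001.
April 15, 2001 is Sunday. The next qualifying day is April 16, 2001.
The deadline is April 16, 2001; the filing on April 5, 2001 is on or before that date.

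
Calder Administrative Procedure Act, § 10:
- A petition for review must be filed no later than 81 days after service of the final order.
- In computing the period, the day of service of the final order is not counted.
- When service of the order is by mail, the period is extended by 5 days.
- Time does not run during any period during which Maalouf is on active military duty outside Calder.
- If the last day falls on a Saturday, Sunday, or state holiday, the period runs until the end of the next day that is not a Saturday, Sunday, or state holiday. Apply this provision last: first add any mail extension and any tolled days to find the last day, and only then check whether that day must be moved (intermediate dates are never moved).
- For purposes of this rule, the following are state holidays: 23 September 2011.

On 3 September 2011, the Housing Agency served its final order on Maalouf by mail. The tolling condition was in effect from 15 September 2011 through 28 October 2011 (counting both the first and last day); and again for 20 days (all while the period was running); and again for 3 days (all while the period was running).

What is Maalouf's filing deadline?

81 days after 3 September 2011 is November 23, 2011.
Service was by mail, adding 5 days: November 23, 2011 + 5 days = November 28, 2011.
From September 15, 2011 through October 28, 2011 inclusive is 44 days; tolling adds 44 days: November 28, 2011 + 44 days = January 11, 2012.
Tolling adds 20 days: January 11, 2012 + 20 days = January 31, 2012.
Tolling adds 3 days: January 31, 2012 + 3 days = February 3, 2012.
February 3, 2012 is a Friday and not a state holiday, so no extension applies.

February 3, 2012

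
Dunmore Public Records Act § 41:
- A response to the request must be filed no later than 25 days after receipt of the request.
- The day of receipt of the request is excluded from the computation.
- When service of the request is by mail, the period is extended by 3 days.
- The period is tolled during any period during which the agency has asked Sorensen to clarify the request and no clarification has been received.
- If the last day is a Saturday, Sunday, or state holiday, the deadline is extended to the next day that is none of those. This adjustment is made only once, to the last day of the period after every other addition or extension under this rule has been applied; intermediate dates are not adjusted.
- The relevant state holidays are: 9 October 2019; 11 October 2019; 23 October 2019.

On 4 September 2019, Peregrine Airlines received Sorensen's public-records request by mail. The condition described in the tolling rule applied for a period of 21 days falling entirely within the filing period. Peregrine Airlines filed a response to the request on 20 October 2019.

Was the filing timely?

25 days after 4 September 2019 is September 29, 2019.
Service was by mail, adding 3 days: September 29, 2019 + 3 days = October 2, 2019.
Tolling adds 21 days: October 2, 2019 + 21 days = October 23, 2019.
October 23, 2019 is a listed holiday. The next qualifying day is October 24, 2019.
The deadline is October 24, 2019; the filing on October 20, 2019 is on or before that date.

Yes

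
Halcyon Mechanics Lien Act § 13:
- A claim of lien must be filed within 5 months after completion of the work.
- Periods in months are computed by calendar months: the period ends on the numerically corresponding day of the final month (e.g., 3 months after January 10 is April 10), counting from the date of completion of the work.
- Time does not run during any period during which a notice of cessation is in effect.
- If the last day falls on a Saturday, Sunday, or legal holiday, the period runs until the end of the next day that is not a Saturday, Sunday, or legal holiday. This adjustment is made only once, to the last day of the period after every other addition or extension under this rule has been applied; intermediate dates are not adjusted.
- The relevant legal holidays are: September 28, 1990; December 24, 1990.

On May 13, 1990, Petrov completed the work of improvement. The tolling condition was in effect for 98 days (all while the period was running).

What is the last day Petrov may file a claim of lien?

January 21, 1991

5 months after May 13, 1990 is October 13, 1990.
Tolling adds 98 days: October 13, 1990 + 98 days = January 19, 1991.
January 19, 1991 is Saturday; January 20, 1991 is Sunday. The next qualifying day is January 21, 1991.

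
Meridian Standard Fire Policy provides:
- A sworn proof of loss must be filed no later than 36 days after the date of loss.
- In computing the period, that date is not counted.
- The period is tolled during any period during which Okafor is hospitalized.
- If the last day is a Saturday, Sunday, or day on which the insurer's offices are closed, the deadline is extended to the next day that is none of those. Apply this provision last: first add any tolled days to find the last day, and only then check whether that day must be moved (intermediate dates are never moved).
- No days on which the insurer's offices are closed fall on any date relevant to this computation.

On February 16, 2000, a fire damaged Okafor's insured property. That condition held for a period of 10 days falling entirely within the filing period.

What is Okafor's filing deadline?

36 days after February 16, 2000 is March 23, 2000.
Tolling adds 10 days: March 23, 2000 + 10 days = April 2, 2000.
April 2, 2000 is Sunday. The next qualifying day is April 3, 2000.

April 3, 2000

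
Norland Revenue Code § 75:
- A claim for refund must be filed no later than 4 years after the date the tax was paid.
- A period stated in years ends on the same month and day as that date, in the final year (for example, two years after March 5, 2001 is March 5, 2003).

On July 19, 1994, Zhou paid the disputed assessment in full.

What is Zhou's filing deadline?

July 19, 1998

4 years after July 19, 1994 is July 19, 1998.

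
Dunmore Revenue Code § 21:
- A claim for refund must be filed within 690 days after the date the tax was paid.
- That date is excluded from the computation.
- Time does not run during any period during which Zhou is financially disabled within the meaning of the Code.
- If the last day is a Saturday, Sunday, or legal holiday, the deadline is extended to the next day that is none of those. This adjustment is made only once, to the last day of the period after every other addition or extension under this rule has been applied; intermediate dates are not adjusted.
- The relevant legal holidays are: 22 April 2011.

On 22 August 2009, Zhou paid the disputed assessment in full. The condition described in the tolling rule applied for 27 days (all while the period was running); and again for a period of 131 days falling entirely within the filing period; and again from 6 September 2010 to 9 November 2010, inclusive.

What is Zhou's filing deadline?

February 21, 2012

690 days after 22 August 2009 is July 13, 2011.
Tolling adds 27 days: July 13, 2011 + 27 days = August 9, 2011.
Tolling adds 131 days: August 9, 2011 + 131 days = December 18, 2011.
From September 6, 2010 through November 9, 2010 inclusive is 65 days; tolling adds 65 days: December 18, 2011 + 65 days = February 21, 2012.
February 21, 2012 is a Tuesday and not a legal holiday, so no extension applies.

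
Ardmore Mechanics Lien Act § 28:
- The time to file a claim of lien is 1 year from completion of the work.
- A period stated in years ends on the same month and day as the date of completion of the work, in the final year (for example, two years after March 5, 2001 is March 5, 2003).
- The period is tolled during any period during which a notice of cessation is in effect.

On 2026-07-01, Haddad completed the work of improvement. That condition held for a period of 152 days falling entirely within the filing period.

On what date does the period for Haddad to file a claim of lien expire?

1 year after 2026-07-01 is July 1, 2027.
Tolling adds 152 days: July 1, 2027 + 152 days = November 30, 2027.

November 30, 2027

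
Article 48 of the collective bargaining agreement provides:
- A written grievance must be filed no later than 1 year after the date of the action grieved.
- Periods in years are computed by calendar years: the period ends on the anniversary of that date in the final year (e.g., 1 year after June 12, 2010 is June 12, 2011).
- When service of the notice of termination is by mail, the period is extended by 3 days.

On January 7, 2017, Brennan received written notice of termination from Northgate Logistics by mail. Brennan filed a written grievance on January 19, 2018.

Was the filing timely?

1 year after January 7, 2017 is January 7, 2018.
Service was by mail, adding 3 days: January 7, 2018 + 3 days = January 10, 2018.
The deadline is January 10, 2018; the filing on January 19, 2018 is after that date.

No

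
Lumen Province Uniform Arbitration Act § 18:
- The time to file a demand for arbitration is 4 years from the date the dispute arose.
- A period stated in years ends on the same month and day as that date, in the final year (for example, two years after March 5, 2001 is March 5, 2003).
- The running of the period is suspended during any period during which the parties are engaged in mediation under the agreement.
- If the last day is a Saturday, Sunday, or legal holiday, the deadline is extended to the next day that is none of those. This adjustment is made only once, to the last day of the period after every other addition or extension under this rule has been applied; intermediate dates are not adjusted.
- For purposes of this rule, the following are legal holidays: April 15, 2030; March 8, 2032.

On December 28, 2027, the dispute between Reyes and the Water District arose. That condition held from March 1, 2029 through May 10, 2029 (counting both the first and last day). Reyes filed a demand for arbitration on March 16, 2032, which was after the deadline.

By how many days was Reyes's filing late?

7 days

4 years after December 28, 2027 is December 28, 2031.
From March 1, 2029 through May 10, 2029 inclusive is 71 days; tolling adds 71 days: December 28, 2031 + 71 days = March 8, 2032.
March 8, 2032 is a listed holiday. The next qualifying day is March 9, 2032.
The deadline is March 9, 2032; from March 9, 2032 to March 16, 2032 is 7 days.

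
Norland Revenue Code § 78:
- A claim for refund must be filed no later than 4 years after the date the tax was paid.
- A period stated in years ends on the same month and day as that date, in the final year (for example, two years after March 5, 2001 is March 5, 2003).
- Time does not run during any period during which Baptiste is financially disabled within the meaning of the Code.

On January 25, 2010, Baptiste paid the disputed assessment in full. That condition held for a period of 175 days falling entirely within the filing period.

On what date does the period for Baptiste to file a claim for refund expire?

July 19, 2014

4 years after January 25, 2010 is January 25, 2014.
Tolling adds 175 days: January 25, 2014 + 175 days = July 19, 2014.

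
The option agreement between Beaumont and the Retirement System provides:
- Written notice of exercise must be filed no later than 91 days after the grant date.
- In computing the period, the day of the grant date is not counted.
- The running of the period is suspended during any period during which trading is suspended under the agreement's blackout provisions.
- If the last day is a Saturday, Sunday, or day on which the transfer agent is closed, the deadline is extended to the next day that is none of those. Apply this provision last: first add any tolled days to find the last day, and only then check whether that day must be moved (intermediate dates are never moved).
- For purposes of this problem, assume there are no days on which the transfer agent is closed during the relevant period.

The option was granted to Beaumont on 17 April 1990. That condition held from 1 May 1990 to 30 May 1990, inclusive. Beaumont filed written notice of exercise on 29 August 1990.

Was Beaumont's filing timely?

91 days after 17 April 1990 is July 17, 1990.
From May 1, 1990 through May 30, 1990 inclusive is 30 days; tolling adds 30 days: July 17, 1990 + 30 days = August 16, 1990.
August 16, 1990 is a Thursday and not a day on which the transfer agent is closed, so no extension applies.
The deadline is August 16, 1990; the filing on August 29, 1990 is after that date.

No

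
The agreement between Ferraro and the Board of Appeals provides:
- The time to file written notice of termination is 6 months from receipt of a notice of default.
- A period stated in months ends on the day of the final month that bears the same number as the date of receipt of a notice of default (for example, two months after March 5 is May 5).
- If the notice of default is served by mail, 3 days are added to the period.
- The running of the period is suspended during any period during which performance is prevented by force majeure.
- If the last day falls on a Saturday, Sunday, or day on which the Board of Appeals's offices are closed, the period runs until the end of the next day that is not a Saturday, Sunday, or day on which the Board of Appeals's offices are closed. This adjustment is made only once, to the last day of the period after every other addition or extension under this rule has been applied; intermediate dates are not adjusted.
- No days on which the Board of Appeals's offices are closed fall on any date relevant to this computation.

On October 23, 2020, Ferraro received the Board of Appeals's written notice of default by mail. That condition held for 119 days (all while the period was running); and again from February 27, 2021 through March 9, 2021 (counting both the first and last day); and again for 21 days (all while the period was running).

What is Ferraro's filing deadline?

6 months after October 23, 2020 is April 23, 2021.
Service was by mail, adding 3 days: April 23, 2021 + 3 days = April 26, 2021.
Tolling adds 119 days: April 26, 2021 + 119 days = August 23, 2021.
From February 27, 2021 through March 9, 2021 inclusive is 11 days; tolling adds 11 days: August 23, 2021 + 11 days = September 3, 2021.
Tolling adds 21 days: September 3, 2021 + 21 days = September 24, 2021.
September 24, 2021 is a Friday and not a day on which the Board of Appeals's offices are closed, so no extension applies.

September 24, 2021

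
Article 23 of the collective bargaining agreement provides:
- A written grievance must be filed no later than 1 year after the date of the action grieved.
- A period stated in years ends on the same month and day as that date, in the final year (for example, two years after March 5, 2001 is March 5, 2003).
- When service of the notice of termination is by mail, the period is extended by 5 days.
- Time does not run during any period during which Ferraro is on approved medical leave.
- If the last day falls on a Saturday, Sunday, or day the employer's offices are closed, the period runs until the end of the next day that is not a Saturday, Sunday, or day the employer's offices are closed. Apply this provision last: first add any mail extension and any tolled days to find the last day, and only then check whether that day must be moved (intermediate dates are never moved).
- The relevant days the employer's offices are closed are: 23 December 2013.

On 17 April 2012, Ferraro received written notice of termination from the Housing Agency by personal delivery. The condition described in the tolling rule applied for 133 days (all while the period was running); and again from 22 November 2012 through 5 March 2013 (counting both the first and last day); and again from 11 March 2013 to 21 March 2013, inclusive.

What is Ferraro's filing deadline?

1 year after 17 April 2012 is April 17, 2013.
Service was not by mail, so no mail extension applies.
Tolling adds 133 days: April 17, 2013 + 133 days = August 28, 2013.
From November 22, 2012 through March 5, 2013 inclusive is 104 days; tolling adds 104 days: August 28, 2013 + 104 days = December 10, 2013.
From March 11, 2013 through March 21, 2013 inclusive is 11 days; tolling adds 11 days: December 10, 2013 + 11 days = December 21, 2013.
December 21, 2013 is Saturday; December 22, 2013 is Sunday; December 23, 2013 is a listed holiday. The next qualifying day is December 24, 2013.

December 24, 2013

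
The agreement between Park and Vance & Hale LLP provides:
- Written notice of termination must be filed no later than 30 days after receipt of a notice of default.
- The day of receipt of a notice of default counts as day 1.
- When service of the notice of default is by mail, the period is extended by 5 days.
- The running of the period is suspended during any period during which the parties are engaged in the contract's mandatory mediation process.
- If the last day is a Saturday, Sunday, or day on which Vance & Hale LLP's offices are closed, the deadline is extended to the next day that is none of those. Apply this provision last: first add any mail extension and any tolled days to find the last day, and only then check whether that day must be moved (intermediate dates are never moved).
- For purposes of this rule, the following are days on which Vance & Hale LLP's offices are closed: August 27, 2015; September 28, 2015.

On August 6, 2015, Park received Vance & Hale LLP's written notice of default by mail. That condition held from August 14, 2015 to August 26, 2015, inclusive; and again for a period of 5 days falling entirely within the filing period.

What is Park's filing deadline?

September 29, 2015

Counting August 6, 2015 as day 1, day 30 is September 4, 2015.
Service was by mail, adding 5 days: September 4, 2015 + 5 days = September 9, 2015.
From August 14, 2015 through August 26, 2015 inclusive is 13 days; tolling adds 13 days: September 9, 2015 + 13 days = September 22, 2015.
Tolling adds 5 days: September 22, 2015 + 5 days = September 27, 2015.
September 27, 2015 is Sunday; September 28, 2015 is a listed holiday. The next qualifying day is September 29, 2015.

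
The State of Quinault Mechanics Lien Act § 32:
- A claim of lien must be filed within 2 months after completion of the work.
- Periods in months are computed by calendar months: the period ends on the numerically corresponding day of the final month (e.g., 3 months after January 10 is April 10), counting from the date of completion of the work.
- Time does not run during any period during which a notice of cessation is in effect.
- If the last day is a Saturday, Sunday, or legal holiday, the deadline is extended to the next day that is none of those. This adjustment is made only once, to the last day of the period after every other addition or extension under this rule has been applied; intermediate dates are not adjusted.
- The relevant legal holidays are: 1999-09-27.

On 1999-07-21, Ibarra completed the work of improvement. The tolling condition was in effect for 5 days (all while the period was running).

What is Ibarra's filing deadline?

September 28, 1999

2 months after 1999-07-21 is September 21, 1999.
Tolling adds 5 days: September 21, 1999 + 5 days = September 26, 1999.
September 26, 1999 is Sunday; September 27, 1999 is a listed holiday. The next qualifying day is September 28, 1999.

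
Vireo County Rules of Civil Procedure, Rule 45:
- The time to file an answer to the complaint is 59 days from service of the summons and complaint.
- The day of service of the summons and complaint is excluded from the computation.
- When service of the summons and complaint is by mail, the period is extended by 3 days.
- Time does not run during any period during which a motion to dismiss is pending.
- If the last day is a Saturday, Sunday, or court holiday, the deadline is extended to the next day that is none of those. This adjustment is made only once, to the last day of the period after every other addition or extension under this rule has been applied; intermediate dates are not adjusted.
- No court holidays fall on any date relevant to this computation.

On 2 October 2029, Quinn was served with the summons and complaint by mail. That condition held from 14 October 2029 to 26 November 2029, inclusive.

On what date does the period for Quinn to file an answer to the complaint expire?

59 days after 2 October 2029 is November 30, 2029.
Service was by mail, adding 3 days: November 30, 2029 + 3 days = December 3, 2029.
From October 14, 2029 through November 26, 2029 inclusive is 44 days; tolling adds 44 days: December 3, 2029 + 44 days = January 16, 2030.
January 16, 2030 is a Wednesday and not a court holiday, so no extension applies.

January 16, 2030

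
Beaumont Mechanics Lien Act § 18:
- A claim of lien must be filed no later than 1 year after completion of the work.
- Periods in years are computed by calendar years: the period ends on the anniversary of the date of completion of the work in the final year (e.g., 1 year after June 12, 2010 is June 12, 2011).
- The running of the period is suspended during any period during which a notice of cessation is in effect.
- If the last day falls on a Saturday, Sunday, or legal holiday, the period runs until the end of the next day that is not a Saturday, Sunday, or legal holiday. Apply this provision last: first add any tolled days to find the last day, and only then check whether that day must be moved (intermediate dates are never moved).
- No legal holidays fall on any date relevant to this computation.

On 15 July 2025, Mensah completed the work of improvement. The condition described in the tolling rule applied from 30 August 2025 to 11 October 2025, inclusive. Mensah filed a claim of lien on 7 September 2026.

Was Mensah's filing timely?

No

1 year after 15 July 2025 is July 15, 2026.
From August 30, 2025 through October 11, 2025 inclusive is 43 days; tolling adds 43 days: July 15, 2026 + 43 days = August 27, 2026.
August 27, 2026 is a Thursday and not a legal holiday, so no extension applies.
The deadline is August 27, 2026; the filing on September 7, 2026 is after that date.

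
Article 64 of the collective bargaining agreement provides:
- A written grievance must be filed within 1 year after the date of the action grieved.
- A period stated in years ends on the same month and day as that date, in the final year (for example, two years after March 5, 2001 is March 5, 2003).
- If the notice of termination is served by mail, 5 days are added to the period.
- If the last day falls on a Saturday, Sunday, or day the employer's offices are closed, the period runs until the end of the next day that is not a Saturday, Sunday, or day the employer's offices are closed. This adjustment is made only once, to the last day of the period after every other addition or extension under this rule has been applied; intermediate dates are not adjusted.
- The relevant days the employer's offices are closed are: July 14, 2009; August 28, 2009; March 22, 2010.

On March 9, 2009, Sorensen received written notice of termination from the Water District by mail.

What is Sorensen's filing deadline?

March 15, 2010

1 year after March 9, 2009 is March 9, 2010.
Service was by mail, adding 5 days: March 9, 2010 + 5 days = March 14, 2010.
March 14, 2010 is Sunday. The next qualifying day is March 15, 2010.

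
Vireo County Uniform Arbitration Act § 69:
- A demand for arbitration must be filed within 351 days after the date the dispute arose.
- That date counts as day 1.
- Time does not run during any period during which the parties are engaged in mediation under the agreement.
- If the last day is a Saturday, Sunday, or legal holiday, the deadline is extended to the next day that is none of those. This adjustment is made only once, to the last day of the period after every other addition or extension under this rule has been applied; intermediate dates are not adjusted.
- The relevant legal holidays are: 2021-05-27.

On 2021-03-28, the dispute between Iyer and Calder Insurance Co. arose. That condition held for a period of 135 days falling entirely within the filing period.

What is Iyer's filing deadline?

Counting 2021-03-28 as day 1, day 351 is March 13, 2022.
Tolling adds 135 days: March 13, 2022 + 135 days = July 26, 2022.
July 26, 2022 is a Tuesday and not a legal holiday, so no extension applies.

July 26, 2022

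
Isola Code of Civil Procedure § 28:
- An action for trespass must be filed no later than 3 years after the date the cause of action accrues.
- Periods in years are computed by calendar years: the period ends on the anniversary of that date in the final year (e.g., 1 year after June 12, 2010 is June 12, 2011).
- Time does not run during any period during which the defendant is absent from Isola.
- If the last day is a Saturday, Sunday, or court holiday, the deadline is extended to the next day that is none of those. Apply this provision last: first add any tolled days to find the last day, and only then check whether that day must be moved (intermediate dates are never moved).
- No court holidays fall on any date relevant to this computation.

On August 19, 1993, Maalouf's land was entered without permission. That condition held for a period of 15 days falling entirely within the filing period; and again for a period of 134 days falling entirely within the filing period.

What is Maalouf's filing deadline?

January 15, 1997

3 years after August 19, 1993 is August 19, 1996.
Tolling adds 15 days: August 19, 1996 + 15 days = September 3, 1996.
Tolling adds 134 days: September 3, 1996 + 134 days = January 15, 1997.
January 15, 1997 is a Wednesday and not a court holiday, so no extension applies.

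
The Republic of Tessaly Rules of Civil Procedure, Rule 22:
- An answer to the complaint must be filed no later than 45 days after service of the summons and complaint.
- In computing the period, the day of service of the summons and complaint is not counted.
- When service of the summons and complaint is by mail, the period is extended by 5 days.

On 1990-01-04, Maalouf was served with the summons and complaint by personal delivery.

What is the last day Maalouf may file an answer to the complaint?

45 days after 1990-01-04 is February 18, 1990.
Service was not by mail, so no mail extension applies.

February 18, 1990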